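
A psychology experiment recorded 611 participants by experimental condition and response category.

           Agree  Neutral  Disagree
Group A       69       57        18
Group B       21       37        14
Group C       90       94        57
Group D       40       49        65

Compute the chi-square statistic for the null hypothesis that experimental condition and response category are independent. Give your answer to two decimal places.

44.00

Row totals: 144, 72, 241, 154. Column totals: 220, 237, 154. Grand total N = 611.
Expected counts (row total × column total / N):
  Group A, Agree: 144×220/611 = 51.849
  Group A, Neutral: 144×237/611 = 55.856
  Group A, Disagree: 144×154/611 = 36.295
  Group B, Agree: 72×220/611 = 25.925
  Group B, Neutral: 72×237/611 = 27.928
  Group B, Disagree: 72×154/611 = 18.147
  Group C, Agree: 241×220/611 = 86.776
  Group C, Neutral: 241×237/611 = 93.481
  Group C, Disagree: 241×154/611 = 60.743
  Group D, Agree: 154×220/611 = 55.450
  Group D, Neutral: 154×237/611 = 59.735
  Group D, Disagree: 154×154/611 = 38.815
Contributions (O − E)²/E:
  (69 − 51.849)²/51.849 = 5.6733
  (57 − 55.856)²/55.856 = 0.0234
  (18 − 36.295)²/36.295 = 9.2218
  (21 − 25.925)²/25.925 = 0.9356
  (37 − 27.928)²/27.928 = 2.9469
  (14 − 18.147)²/18.147 = 0.9477
  (90 − 86.776)²/86.776 = 0.1198
  (94 − 93.481)²/93.481 = 0.0029
  (57 − 60.743)²/60.743 = 0.2306
  (40 − 55.450)²/55.450 = 4.3048
  (49 − 59.735)²/59.735 = 1.9292
  (65 − 38.815)²/38.815 = 17.6647
χ² = 5.6733 + 0.0234 + 9.2218 + 0.9356 + 2.9469 + 0.9477 + 0.1198 + 0.0029 + 0.2306 + 4.3048 + 1.9292 + 17.6647 = 44.00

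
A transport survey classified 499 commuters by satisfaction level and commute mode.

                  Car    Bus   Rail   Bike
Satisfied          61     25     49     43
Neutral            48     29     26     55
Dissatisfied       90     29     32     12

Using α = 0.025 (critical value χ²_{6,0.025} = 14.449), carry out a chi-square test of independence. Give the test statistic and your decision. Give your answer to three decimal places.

Row totals: 178, 158, 163. Column totals: 199, 83, 107, 110. Grand total N = 499.
Expected counts (row total × column total / N):
  Satisfied, Car: 178×199/499 = 70.9860
  Satisfied, Bus: 178×83/499 = 29.6072
  Satisfied, Rail: 178×107/499 = 38.1683
  Satisfied, Bike: 178×110/499 = 39.2385
  Neutral, Car: 158×199/499 = 63.0100
  Neutral, Bus: 158×83/499 = 26.2806
  Neutral, Rail: 158×107/499 = 33.8798
  Neutral, Bike: 158×110/499 = 34.8297
  Dissatisfied, Car: 163×199/499 = 65.0040
  Dissatisfied, Bus: 163×83/499 = 27.1122
  Dissatisfied, Rail: 163×107/499 = 34.9519
  Dissatisfied, Bike: 163×110/499 = 35.9319
Contributions (O − E)²/E:
  (61 − 70.9860)²/70.9860 = 1.4048
  (25 − 29.6072)²/29.6072 = 0.7169
  (49 − 38.1683)²/38.1683 = 3.0739
  (43 − 39.2385)²/39.2385 = 0.3606
  (48 − 63.0100)²/63.0100 = 3.5756
  (29 − 26.2806)²/26.2806 = 0.2814
  (26 − 33.8798)²/33.8798 = 1.8327
  (55 − 34.8297)²/34.8297 = 11.6809
  (90 − 65.0040)²/65.0040 = 9.6117
  (29 − 27.1122)²/27.1122 = 0.1314
  (32 − 34.9519)²/34.9519 = 0.2493
  (12 − 35.9319)²/35.9319 = 15.9395
χ² = 1.4048 + 0.7169 + 3.0739 + 0.3606 + 3.5756 + 0.2814 + 1.8327 + 11.6809 + 9.6117 + 0.1314 + 0.2493 + 15.9395 = 48.859
df = (3−1)(4−1) = 6. Since 48.859 > 14.449, reject the null hypothesis of independence at α = 0.025.

48.859; reject H₀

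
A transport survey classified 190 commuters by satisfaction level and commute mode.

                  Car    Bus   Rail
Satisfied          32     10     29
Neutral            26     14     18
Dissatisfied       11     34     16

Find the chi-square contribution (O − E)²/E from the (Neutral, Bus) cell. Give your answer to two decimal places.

Row total (Neutral) = 58; column total (Bus) = 58; N = 190.
Expected count E = 58 × 58 / 190 = 17.7053.
Contribution = (O − E)²/E = (14 − 17.7053)² / 17.7053 = 0.78.

0.78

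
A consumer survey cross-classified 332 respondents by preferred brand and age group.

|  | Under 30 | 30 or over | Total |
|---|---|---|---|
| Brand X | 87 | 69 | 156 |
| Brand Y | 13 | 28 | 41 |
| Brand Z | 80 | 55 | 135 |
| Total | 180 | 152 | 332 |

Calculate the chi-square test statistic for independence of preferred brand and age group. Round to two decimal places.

9.90

Grand total N = 332.
Expected counts (row total × column total / N):
  Brand X, Under 30: 156×180/332 = 84.578
  Brand X, 30 or over: 156×152/332 = 71.422
  Brand Y, Under 30: 41×180/332 = 22.229
  Brand Y, 30 or over: 41×152/332 = 18.771
  Brand Z, Under 30: 135×180/332 = 73.193
  Brand Z, 30 or over: 135×152/332 = 61.807
Contributions (O − E)²/E:
  (87 − 84.578)²/84.578 = 0.0694
  (69 − 71.422)²/71.422 = 0.0821
  (13 − 22.229)²/22.229 = 3.8317
  (28 − 18.771)²/18.771 = 4.5376
  (80 − 73.193)²/73.193 = 0.6331
  (55 − 61.807)²/61.807 = 0.7497
χ² = 0.0694 + 0.0821 + 3.8317 + 4.5376 + 0.6331 + 0.7497 = 9.90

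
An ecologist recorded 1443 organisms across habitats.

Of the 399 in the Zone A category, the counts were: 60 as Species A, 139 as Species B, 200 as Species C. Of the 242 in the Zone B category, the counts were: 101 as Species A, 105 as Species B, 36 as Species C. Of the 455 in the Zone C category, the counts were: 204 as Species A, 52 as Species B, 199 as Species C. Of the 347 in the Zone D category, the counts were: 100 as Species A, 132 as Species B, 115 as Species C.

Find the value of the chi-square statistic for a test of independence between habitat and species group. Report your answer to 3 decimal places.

Row totals: 399, 242, 455, 347. Column totals: 465, 428, 550. Grand total N = 1443.
Expected counts (row total × column total / N):
  Zone A, Species A: 399×465/1443 = 128.5759
  Zone A, Species B: 399×428/1443 = 118.3451
  Zone A, Species C: 399×550/1443 = 152.0790
  Zone B, Species A: 242×465/1443 = 77.9834
  Zone B, Species B: 242×428/1443 = 71.7782
  Zone B, Species C: 242×550/1443 = 92.2384
  Zone C, Species A: 455×465/1443 = 146.6216
  Zone C, Species B: 455×428/1443 = 134.9550
  Zone C, Species C: 455×550/1443 = 173.4234
  Zone D, Species A: 347×465/1443 = 111.8191
  Zone D, Species B: 347×428/1443 = 102.9217
  Zone D, Species C: 347×550/1443 = 132.2592
Contributions (O − E)²/E:
  (60 − 128.5759)²/128.5759 = 36.5749
  (139 − 118.3451)²/118.3451 = 3.6049
  (200 − 152.0790)²/152.0790 = 15.1002
  (101 − 77.9834)²/77.9834 = 6.7933
  (105 − 71.7782)²/71.7782 = 15.3764
  (36 − 92.2384)²/92.2384 = 34.2889
  (204 − 146.6216)²/146.6216 = 22.4543
  (52 − 134.9550)²/134.9550 = 50.9913
  (199 − 173.4234)²/173.4234 = 3.7721
  (100 − 111.8191)²/111.8191 = 1.2493
  (132 − 102.9217)²/102.9217 = 8.2154
  (115 − 132.2592)²/132.2592 = 2.2522
χ² = 36.5749 + 3.6049 + 15.1002 + 6.7933 + 15.3764 + 34.2889 + 22.4543 + 50.9913 + 3.7721 + 1.2493 + 8.2154 + 2.2522 = 200.673

200.673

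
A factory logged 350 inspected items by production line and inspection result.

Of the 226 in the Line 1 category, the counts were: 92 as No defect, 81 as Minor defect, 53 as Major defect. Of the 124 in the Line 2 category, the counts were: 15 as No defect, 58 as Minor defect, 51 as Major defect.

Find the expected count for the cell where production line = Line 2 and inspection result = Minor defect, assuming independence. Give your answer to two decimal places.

Row total (Line 2) = 124; column total (Minor defect) = 139; grand total N = 350.
Expected count = (row total × column total) / N = 124 × 139 / 350 = 49.25.

49.25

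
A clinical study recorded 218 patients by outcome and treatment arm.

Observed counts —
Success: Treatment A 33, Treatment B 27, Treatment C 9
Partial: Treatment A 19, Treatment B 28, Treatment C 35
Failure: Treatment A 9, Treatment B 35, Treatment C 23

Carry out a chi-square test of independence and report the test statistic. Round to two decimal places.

29.61

Row totals: 69, 82, 67. Column totals: 61, 90, 67. Grand total N = 218.
Expected counts (row total × column total / N):
  Success, Treatment A: 69×61/218 = 19.307
  Success, Treatment B: 69×90/218 = 28.486
  Success, Treatment C: 69×67/218 = 21.206
  Partial, Treatment A: 82×61/218 = 22.945
  Partial, Treatment B: 82×90/218 = 33.853
  Partial, Treatment C: 82×67/218 = 25.202
  Failure, Treatment A: 67×61/218 = 18.748
  Failure, Treatment B: 67×90/218 = 27.661
  Failure, Treatment C: 67×67/218 = 20.592
Contributions (O − E)²/E:
  (33 − 19.307)²/19.307 = 9.7114
  (27 − 28.486)²/28.486 = 0.0775
  (9 − 21.206)²/21.206 = 7.0257
  (19 − 22.945)²/22.945 = 0.6783
  (28 − 33.853)²/33.853 = 1.0120
  (35 − 25.202)²/25.202 = 3.8093
  (9 − 18.748)²/18.748 = 5.0685
  (35 − 27.661)²/27.661 = 1.9472
  (23 − 20.592)²/20.592 = 0.2816
χ² = 9.7114 + 0.0775 + 7.0257 + 0.6783 + 1.0120 + 3.8093 + 5.0685 + 1.9472 + 0.2816 = 29.61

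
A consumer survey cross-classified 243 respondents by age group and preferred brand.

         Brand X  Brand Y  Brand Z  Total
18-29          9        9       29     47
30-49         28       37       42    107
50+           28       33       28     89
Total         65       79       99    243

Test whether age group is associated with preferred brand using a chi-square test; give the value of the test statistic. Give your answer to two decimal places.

Grand total N = 243.
Expected counts (row total × column total / N):
  18-29, Brand X: 47×65/243 = 12.572
  18-29, Brand Y: 47×79/243 = 15.280
  18-29, Brand Z: 47×99/243 = 19.148
  30-49, Brand X: 107×65/243 = 28.621
  30-49, Brand Y: 107×79/243 = 34.786
  30-49, Brand Z: 107×99/243 = 43.593
  50+, Brand X: 89×65/243 = 23.807
  50+, Brand Y: 89×79/243 = 28.934
  50+, Brand Z: 89×99/243 = 36.259
Contributions (O − E)²/E:
  (9 − 12.572)²/12.572 = 1.0149
  (9 − 15.280)²/15.280 = 2.5810
  (29 − 19.148)²/19.148 = 5.0690
  (28 − 28.621)²/28.621 = 0.0135
  (37 − 34.786)²/34.786 = 0.1409
  (42 − 43.593)²/43.593 = 0.0582
  (28 − 23.807)²/23.807 = 0.7385
  (33 − 28.934)²/28.934 = 0.5714
  (28 − 36.259)²/36.259 = 1.8812
χ² = 1.0149 + 2.5810 + 5.0690 + 0.0135 + 0.1409 + 0.0582 + 0.7385 + 0.5714 + 1.8812 = 12.07

12.07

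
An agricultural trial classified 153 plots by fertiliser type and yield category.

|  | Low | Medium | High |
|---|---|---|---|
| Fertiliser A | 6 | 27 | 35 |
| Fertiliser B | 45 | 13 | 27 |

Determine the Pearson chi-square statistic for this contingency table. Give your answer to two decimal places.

Row totals: 68, 85. Column totals: 51, 40, 62. Grand total N = 153.
Expected counts (row total × column total / N):
  Fertiliser A, Low: 68×51/153 = 22.6667
  Fertiliser A, Medium: 68×40/153 = 17.7778
  Fertiliser A, High: 68×62/153 = 27.5556
  Fertiliser B, Low: 85×51/153 = 28.3333
  Fertiliser B, Medium: 85×40/153 = 22.2222
  Fertiliser B, High: 85×62/153 = 34.4444
Contributions (O − E)²/E:
  (6 − 22.6667)²/22.6667 = 12.2549
  (27 − 17.7778)²/17.7778 = 4.7840
  (35 − 27.5556)²/27.5556 = 2.0112
  (45 − 28.3333)²/28.3333 = 9.8040
  (13 − 22.2222)²/22.2222 = 3.8272
  (27 − 34.4444)²/34.4444 = 1.6089
χ² = 12.2549 + 4.7840 + 2.0112 + 9.8040 + 3.8272 + 1.6089 = 34.29

34.29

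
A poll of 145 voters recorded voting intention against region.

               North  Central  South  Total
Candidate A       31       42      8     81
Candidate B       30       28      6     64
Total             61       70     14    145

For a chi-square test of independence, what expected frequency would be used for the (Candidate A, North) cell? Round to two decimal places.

34.08

Row total (Candidate A) = 81; column total (North) = 61; grand total N = 145.
Expected count = (row total × column total) / N = 81 × 61 / 145 = 34.08.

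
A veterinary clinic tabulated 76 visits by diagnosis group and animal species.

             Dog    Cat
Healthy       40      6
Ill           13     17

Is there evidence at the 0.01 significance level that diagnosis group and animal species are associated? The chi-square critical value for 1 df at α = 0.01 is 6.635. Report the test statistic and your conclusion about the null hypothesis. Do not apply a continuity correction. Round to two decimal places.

Row totals: 46, 30. Column totals: 53, 23. Grand total N = 76.
Expected counts (row total × column total / N):
  Healthy, Dog: 46×53/76 = 32.079
  Healthy, Cat: 46×23/76 = 13.921
  Ill, Dog: 30×53/76 = 20.921
  Ill, Cat: 30×23/76 = 9.079
Contributions (O − E)²/E:
  (40 − 32.079)²/32.079 = 1.9559
  (6 − 13.921)²/13.921 = 4.5070
  (13 − 20.921)²/20.921 = 2.9990
  (17 − 9.079)²/9.079 = 6.9107
χ² = 1.9559 + 4.5070 + 2.9990 + 6.9107 = 16.37
df = (2−1)(2−1) = 1. Since 16.37 > 6.635, reject the null hypothesis of independence at α = 0.01.

16.37; reject H₀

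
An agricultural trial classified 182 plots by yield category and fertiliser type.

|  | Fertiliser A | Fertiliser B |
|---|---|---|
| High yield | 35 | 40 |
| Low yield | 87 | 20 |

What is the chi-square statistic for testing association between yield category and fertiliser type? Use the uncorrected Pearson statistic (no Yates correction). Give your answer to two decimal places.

Row totals: 75, 107. Column totals: 122, 60. Grand total N = 182.
Expected counts (row total × column total / N):
  High yield, Fertiliser A: 75×122/182 = 50.2747
  High yield, Fertiliser B: 75×60/182 = 24.7253
  Low yield, Fertiliser A: 107×122/182 = 71.7253
  Low yield, Fertiliser B: 107×60/182 = 35.2747
Contributions (O − E)²/E:
  (35 − 50.2747)²/50.2747 = 4.6408
  (40 − 24.7253)²/24.7253 = 9.4363
  (87 − 71.7253)²/71.7253 = 3.2529
  (20 − 35.2747)²/35.2747 = 6.6143
χ² = 4.6408 + 9.4363 + 3.2529 + 6.6143 = 23.94

23.94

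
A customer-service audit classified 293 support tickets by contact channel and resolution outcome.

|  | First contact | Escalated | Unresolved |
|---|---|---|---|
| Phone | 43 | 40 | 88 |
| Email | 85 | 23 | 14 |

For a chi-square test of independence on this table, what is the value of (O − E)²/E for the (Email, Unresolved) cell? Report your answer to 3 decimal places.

Row total (Email) = 122; column total (Unresolved) = 102; N = 293.
Expected count E = 122 × 102 / 293 = 42.4710.
Contribution = (O − E)²/E = (14 − 42.4710)² / 42.4710 = 19.086.

19.086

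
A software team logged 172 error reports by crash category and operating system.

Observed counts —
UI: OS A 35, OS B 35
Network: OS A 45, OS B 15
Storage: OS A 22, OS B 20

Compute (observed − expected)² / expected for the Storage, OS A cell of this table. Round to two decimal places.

0.34

Row total (Storage) = 42; column total (OS A) = 102; N = 172.
Expected count E = 42 × 102 / 172 = 24.907.
Contribution = (O − E)²/E = (22 − 24.907)² / 24.907 = 0.34.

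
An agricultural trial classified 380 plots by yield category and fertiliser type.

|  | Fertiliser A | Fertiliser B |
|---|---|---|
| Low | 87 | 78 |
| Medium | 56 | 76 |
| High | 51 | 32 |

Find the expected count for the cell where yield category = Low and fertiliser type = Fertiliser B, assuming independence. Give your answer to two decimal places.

Row total (Low) = 165; column total (Fertiliser B) = 186; grand total N = 380.
Expected count = (row total × column total) / N = 165 × 186 / 380 = 80.76.

80.76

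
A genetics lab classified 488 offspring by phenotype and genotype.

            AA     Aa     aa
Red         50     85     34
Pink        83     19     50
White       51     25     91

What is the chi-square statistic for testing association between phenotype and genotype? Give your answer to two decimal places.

100.83

Row totals: 169, 152, 167. Column totals: 184, 129, 175. Grand total N = 488.
Expected counts (row total × column total / N):
  Red, AA: 169×184/488 = 63.721
  Red, Aa: 169×129/488 = 44.674
  Red, aa: 169×175/488 = 60.605
  Pink, AA: 152×184/488 = 57.311
  Pink, Aa: 152×129/488 = 40.180
  Pink, aa: 152×175/488 = 54.508
  White, AA: 167×184/488 = 62.967
  White, Aa: 167×129/488 = 44.145
  White, aa: 167×175/488 = 59.887
Contributions (O − E)²/E:
  (50 − 63.721)²/63.721 = 2.9545
  (85 − 44.674)²/44.674 = 36.4012
  (34 − 60.605)²/60.605 = 11.6793
  (83 − 57.311)²/57.311 = 11.5148
  (19 − 40.180)²/40.180 = 11.1646
  (50 − 54.508)²/54.508 = 0.3728
  (51 − 62.967)²/62.967 = 2.2744
  (25 − 44.145)²/44.145 = 8.3029
  (91 − 59.887)²/59.887 = 16.1641
χ² = 2.9545 + 36.4012 + 11.6793 + 11.5148 + 11.1646 + 0.3728 + 2.2744 + 8.3029 + 16.1641 = 100.83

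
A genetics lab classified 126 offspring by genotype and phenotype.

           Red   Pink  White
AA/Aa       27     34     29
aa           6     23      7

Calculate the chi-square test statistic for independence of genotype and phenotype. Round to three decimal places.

Row totals: 90, 36. Column totals: 33, 57, 36. Grand total N = 126.
Expected counts (row total × column total / N):
  AA/Aa, Red: 90×33/126 = 23.5714
  AA/Aa, Pink: 90×57/126 = 40.7143
  AA/Aa, White: 90×36/126 = 25.7143
  aa, Red: 36×33/126 = 9.4286
  aa, Pink: 36×57/126 = 16.2857
  aa, White: 36×36/126 = 10.2857
Contributions (O − E)²/E:
  (27 − 23.5714)²/23.5714 = 0.4987
  (34 − 40.7143)²/40.7143 = 1.1073
  (29 − 25.7143)²/25.7143 = 0.4198
  (6 − 9.4286)²/9.4286 = 1.2468
  (23 − 16.2857)²/16.2857 = 2.7682
  (7 − 10.2857)²/10.2857 = 1.0496
χ² = 0.4987 + 1.1073 + 0.4198 + 1.2468 + 2.7682 + 1.0496 = 7.090

7.090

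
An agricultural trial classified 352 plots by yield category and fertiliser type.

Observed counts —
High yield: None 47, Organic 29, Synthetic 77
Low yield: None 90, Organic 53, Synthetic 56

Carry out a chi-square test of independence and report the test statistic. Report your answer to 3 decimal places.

Row totals: 153, 199. Column totals: 137, 82, 133. Grand total N = 352.
Expected counts (row total × column total / N):
  High yield, None: 153×137/352 = 59.5483
  High yield, Organic: 153×82/352 = 35.6420
  High yield, Synthetic: 153×133/352 = 57.8097
  Low yield, None: 199×137/352 = 77.4517
  Low yield, Organic: 199×82/352 = 46.3580
  Low yield, Synthetic: 199×133/352 = 75.1903
Contributions (O − E)²/E:
  (47 − 59.5483)²/59.5483 = 2.6442
  (29 − 35.6420)²/35.6420 = 1.2378
  (77 − 57.8097)²/57.8097 = 6.3703
  (90 − 77.4517)²/77.4517 = 2.0330
  (53 − 46.3580)²/46.3580 = 0.9516
  (56 − 75.1903)²/75.1903 = 4.8978
χ² = 2.6442 + 1.2378 + 6.3703 + 2.0330 + 0.9516 + 4.8978 = 18.135

18.135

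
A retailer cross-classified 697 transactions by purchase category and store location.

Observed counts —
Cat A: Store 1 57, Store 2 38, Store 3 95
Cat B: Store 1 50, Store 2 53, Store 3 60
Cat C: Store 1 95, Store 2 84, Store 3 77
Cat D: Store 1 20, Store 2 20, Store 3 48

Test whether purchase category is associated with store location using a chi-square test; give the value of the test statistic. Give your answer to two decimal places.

Row totals: 190, 163, 256, 88. Column totals: 222, 195, 280. Grand total N = 697.
Expected counts (row total × column total / N):
  Cat A, Store 1: 190×222/697 = 60.516
  Cat A, Store 2: 190×195/697 = 53.156
  Cat A, Store 3: 190×280/697 = 76.327
  Cat B, Store 1: 163×222/697 = 51.917
  Cat B, Store 2: 163×195/697 = 45.603
  Cat B, Store 3: 163×280/697 = 65.481
  Cat C, Store 1: 256×222/697 = 81.538
  Cat C, Store 2: 256×195/697 = 71.621
  Cat C, Store 3: 256×280/697 = 102.841
  Cat D, Store 1: 88×222/697 = 28.029
  Cat D, Store 2: 88×195/697 = 24.620
  Cat D, Store 3: 88×280/697 = 35.352
Contributions (O − E)²/E:
  (57 − 60.516)²/60.516 = 0.2043
  (38 − 53.156)²/53.156 = 4.3213
  (95 − 76.327)²/76.327 = 4.5683
  (50 − 51.917)²/51.917 = 0.0708
  (53 − 45.603)²/45.603 = 1.1998
  (60 − 65.481)²/65.481 = 0.4588
  (95 − 81.538)²/81.538 = 2.2226
  (84 − 71.621)²/71.621 = 2.1396
  (77 − 102.841)²/102.841 = 6.4931
  (20 − 28.029)²/28.029 = 2.2999
  (20 − 24.620)²/24.620 = 0.8670
  (48 − 35.352)²/35.352 = 4.5251
χ² = 0.2043 + 4.3213 + 4.5683 + 0.0708 + 1.1998 + 0.4588 + 2.2226 + 2.1396 + 6.4931 + 2.2999 + 0.8670 + 4.5251 = 29.37

29.37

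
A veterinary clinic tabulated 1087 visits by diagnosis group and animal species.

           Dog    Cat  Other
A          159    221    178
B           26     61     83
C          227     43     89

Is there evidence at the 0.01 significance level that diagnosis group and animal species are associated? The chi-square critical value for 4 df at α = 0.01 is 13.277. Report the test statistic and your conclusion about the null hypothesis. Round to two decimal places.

175.63; reject H₀

Row totals: 558, 170, 359. Column totals: 412, 325, 350. Grand total N = 1087.
Expected counts (row total × column total / N):
  A, Dog: 558×412/1087 = 211.496
  A, Cat: 558×325/1087 = 166.835
  A, Other: 558×350/1087 = 179.669
  B, Dog: 170×412/1087 = 64.434
  B, Cat: 170×325/1087 = 50.828
  B, Other: 170×350/1087 = 54.738
  C, Dog: 359×412/1087 = 136.070
  C, Cat: 359×325/1087 = 107.337
  C, Other: 359×350/1087 = 115.593
Contributions (O − E)²/E:
  (159 − 211.496)²/211.496 = 13.0302
  (221 − 166.835)²/166.835 = 17.5853
  (178 − 179.669)²/179.669 = 0.0155
  (26 − 64.434)²/64.434 = 22.9254
  (61 − 50.828)²/50.828 = 2.0357
  (83 − 54.738)²/54.738 = 14.5921
  (227 − 136.070)²/136.070 = 60.7648
  (43 − 107.337)²/107.337 = 38.5631
  (89 − 115.593)²/115.593 = 6.1179
χ² = 13.0302 + 17.5853 + 0.0155 + 22.9254 + 2.0357 + 14.5921 + 60.7648 + 38.5631 + 6.1179 = 175.63
df = (3−1)(3−1) = 4. Since 175.63 > 13.277, reject the null hypothesis of independence at α = 0.01.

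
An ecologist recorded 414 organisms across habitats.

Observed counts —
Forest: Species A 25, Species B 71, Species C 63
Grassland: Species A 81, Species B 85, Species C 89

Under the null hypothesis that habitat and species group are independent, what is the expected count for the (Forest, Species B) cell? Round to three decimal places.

59.913

Row total (Forest) = 159; column total (Species B) = 156; grand total N = 414.
Expected count = (row total × column total) / N = 159 × 156 / 414 = 59.913.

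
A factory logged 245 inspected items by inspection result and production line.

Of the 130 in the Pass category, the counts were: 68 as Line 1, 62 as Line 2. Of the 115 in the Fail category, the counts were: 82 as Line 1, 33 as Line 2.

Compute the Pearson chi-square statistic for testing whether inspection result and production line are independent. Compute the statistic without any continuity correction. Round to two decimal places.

Row totals: 130, 115. Column totals: 150, 95. Grand total N = 245.
Expected counts (row total × column total / N):
  Pass, Line 1: 130×150/245 = 79.592
  Pass, Line 2: 130×95/245 = 50.408
  Fail, Line 1: 115×150/245 = 70.408
  Fail, Line 2: 115×95/245 = 44.592
Contributions (O − E)²/E:
  (68 − 79.592)²/79.592 = 1.6883
  (62 − 50.408)²/50.408 = 2.6657
  (82 − 70.408)²/70.408 = 1.9085
  (33 − 44.592)²/44.592 = 3.0134
χ² = 1.6883 + 2.6657 + 1.9085 + 3.0134 = 9.28

9.28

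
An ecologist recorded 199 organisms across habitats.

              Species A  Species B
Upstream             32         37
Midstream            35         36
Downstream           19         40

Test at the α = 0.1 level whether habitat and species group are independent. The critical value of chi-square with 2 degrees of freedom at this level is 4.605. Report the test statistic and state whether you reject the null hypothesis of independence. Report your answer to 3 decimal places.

4.266; fail to reject H₀

Row totals: 69, 71, 59. Column totals: 86, 113. Grand total N = 199.
Expected counts (row total × column total / N):
  Upstream, Species A: 69×86/199 = 29.8191
  Upstream, Species B: 69×113/199 = 39.1809
  Midstream, Species A: 71×86/199 = 30.6834
  Midstream, Species B: 71×113/199 = 40.3166
  Downstream, Species A: 59×86/199 = 25.4975
  Downstream, Species B: 59×113/199 = 33.5025
Contributions (O − E)²/E:
  (32 − 29.8191)²/29.8191 = 0.1595
  (37 − 39.1809)²/39.1809 = 0.1214
  (35 − 30.6834)²/30.6834 = 0.6073
  (36 − 40.3166)²/40.3166 = 0.4622
  (19 − 25.4975)²/25.4975 = 1.6558
  (40 − 33.5025)²/33.5025 = 1.2601
χ² = 0.1595 + 0.1214 + 0.6073 + 0.4622 + 1.6558 + 1.2601 = 4.266
df = (3−1)(2−1) = 2. Since 4.266 < 4.605, fail to reject the null hypothesis of independence at α = 0.1.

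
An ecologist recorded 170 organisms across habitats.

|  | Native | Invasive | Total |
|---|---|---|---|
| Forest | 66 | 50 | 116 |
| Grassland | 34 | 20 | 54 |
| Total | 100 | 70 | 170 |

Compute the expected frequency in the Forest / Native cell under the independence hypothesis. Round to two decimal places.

68.24

Row total (Forest) = 116; column total (Native) = 100; grand total N = 170.
Expected count = (row total × column total) / N = 116 × 100 / 170 = 68.24.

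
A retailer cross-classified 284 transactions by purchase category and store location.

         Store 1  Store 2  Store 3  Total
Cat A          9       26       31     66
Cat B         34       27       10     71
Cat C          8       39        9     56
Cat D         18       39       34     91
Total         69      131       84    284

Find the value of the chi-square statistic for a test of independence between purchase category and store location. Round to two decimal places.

48.84

Grand total N = 284.
Expected counts (row total × column total / N):
  Cat A, Store 1: 66×69/284 = 16.0352
  Cat A, Store 2: 66×131/284 = 30.4437
  Cat A, Store 3: 66×84/284 = 19.5211
  Cat B, Store 1: 71×69/284 = 17.2500
  Cat B, Store 2: 71×131/284 = 32.7500
  Cat B, Store 3: 71×84/284 = 21.0000
  Cat C, Store 1: 56×69/284 = 13.6056
  Cat C, Store 2: 56×131/284 = 25.8310
  Cat C, Store 3: 56×84/284 = 16.5634
  Cat D, Store 1: 91×69/284 = 22.1092
  Cat D, Store 2: 91×131/284 = 41.9754
  Cat D, Store 3: 91×84/284 = 26.9155
Contributions (O − E)²/E:
  (9 − 16.0352)²/16.0352 = 3.0866
  (26 − 30.4437)²/30.4437 = 0.6486
  (31 − 19.5211)²/19.5211 = 6.7499
  (34 − 17.2500)²/17.2500 = 16.2645
  (27 − 32.7500)²/32.7500 = 1.0095
  (10 − 21.0000)²/21.0000 = 5.7619
  (8 − 13.6056)²/13.6056 = 2.3095
  (39 − 25.8310)²/25.8310 = 6.7137
  (9 − 16.5634)²/16.5634 = 3.4537
  (18 − 22.1092)²/22.1092 = 0.7637
  (39 − 41.9754)²/41.9754 = 0.2109
  (34 − 26.9155)²/26.9155 = 1.8647
χ² = 3.0866 + 0.6486 + 6.7499 + 16.2645 + 1.0095 + 5.7619 + 2.3095 + 6.7137 + 3.4537 + 0.7637 + 0.2109 + 1.8647 = 48.84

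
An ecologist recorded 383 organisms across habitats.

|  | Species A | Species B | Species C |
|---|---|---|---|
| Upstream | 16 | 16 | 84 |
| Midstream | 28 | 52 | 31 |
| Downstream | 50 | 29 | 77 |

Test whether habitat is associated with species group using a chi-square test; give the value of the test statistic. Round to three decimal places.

60.675

Row totals: 116, 111, 156. Column totals: 94, 97, 192. Grand total N = 383.
Expected counts (row total × column total / N):
  Upstream, Species A: 116×94/383 = 28.4700
  Upstream, Species B: 116×97/383 = 29.3786
  Upstream, Species C: 116×192/383 = 58.1514
  Midstream, Species A: 111×94/383 = 27.2428
  Midstream, Species B: 111×97/383 = 28.1123
  Midstream, Species C: 111×192/383 = 55.6449
  Downstream, Species A: 156×94/383 = 38.2872
  Downstream, Species B: 156×97/383 = 39.5091
  Downstream, Species C: 156×192/383 = 78.2037
Contributions (O − E)²/E:
  (16 − 28.4700)²/28.4700 = 5.4619
  (16 − 29.3786)²/29.3786 = 6.0924
  (84 − 58.1514)²/58.1514 = 11.4898
  (28 − 27.2428)²/27.2428 = 0.0210
  (52 − 28.1123)²/28.1123 = 20.2980
  (31 − 55.6449)²/55.6449 = 10.9151
  (50 − 38.2872)²/38.2872 = 3.5832
  (29 − 39.5091)²/39.5091 = 2.7953
  (77 − 78.2037)²/78.2037 = 0.0185
χ² = 5.4619 + 6.0924 + 11.4898 + 0.0210 + 20.2980 + 10.9151 + 3.5832 + 2.7953 + 0.0185 = 60.675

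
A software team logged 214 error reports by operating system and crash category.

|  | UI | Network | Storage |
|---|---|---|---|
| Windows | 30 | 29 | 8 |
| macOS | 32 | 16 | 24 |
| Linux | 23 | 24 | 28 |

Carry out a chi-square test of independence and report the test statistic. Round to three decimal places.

Row totals: 67, 72, 75. Column totals: 85, 69, 60. Grand total N = 214.
Expected counts (row total × column total / N):
  Windows, UI: 67×85/214 = 26.6121
  Windows, Network: 67×69/214 = 21.6028
  Windows, Storage: 67×60/214 = 18.7850
  macOS, UI: 72×85/214 = 28.5981
  macOS, Network: 72×69/214 = 23.2150
  macOS, Storage: 72×60/214 = 20.1869
  Linux, UI: 75×85/214 = 29.7897
  Linux, Network: 75×69/214 = 24.1822
  Linux, Storage: 75×60/214 = 21.0280
Contributions (O − E)²/E:
  (30 − 26.6121)²/26.6121 = 0.4313
  (29 − 21.6028)²/21.6028 = 2.5329
  (8 − 18.7850)²/18.7850 = 6.1920
  (32 − 28.5981)²/28.5981 = 0.4047
  (16 − 23.2150)²/23.2150 = 2.2424
  (24 − 20.1869)²/20.1869 = 0.7203
  (23 − 29.7897)²/29.7897 = 1.5475
  (24 − 24.1822)²/24.1822 = 0.0014
  (28 − 21.0280)²/21.0280 = 2.3116
χ² = 0.4313 + 2.5329 + 6.1920 + 0.4047 + 2.2424 + 0.7203 + 1.5475 + 0.0014 + 2.3116 = 16.384

16.384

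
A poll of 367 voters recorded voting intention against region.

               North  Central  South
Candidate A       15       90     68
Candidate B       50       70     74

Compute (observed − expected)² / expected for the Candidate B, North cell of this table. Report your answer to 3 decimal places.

7.119

Row total (Candidate B) = 194; column total (North) = 65; N = 367.
Expected count E = 194 × 65 / 367 = 34.3597.
Contribution = (O − E)²/E = (50 − 34.3597)² / 34.3597 = 7.119.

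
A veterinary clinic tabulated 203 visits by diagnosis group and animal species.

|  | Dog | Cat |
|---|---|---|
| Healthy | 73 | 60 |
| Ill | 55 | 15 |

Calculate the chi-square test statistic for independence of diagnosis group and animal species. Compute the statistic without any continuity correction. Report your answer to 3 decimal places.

11.043

Row totals: 133, 70. Column totals: 128, 75. Grand total N = 203.
Expected counts (row total × column total / N):
  Healthy, Dog: 133×128/203 = 83.8621
  Healthy, Cat: 133×75/203 = 49.1379
  Ill, Dog: 70×128/203 = 44.1379
  Ill, Cat: 70×75/203 = 25.8621
Contributions (O − E)²/E:
  (73 − 83.8621)²/83.8621 = 1.4069
  (60 − 49.1379)²/49.1379 = 2.4011
  (55 − 44.1379)²/44.1379 = 2.6731
  (15 − 25.8621)²/25.8621 = 4.5621
χ² = 1.4069 + 2.4011 + 2.6731 + 4.5621 = 11.043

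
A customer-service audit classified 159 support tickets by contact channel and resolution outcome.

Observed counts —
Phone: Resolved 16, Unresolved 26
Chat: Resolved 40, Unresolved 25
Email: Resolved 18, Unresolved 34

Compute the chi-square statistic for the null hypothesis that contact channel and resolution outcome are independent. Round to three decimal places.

10.053

Row totals: 42, 65, 52. Column totals: 74, 85. Grand total N = 159.
Expected counts (row total × column total / N):
  Phone, Resolved: 42×74/159 = 19.5472
  Phone, Unresolved: 42×85/159 = 22.4528
  Chat, Resolved: 65×74/159 = 30.2516
  Chat, Unresolved: 65×85/159 = 34.7484
  Email, Resolved: 52×74/159 = 24.2013
  Email, Unresolved: 52×85/159 = 27.7987
Contributions (O − E)²/E:
  (16 − 19.5472)²/19.5472 = 0.6437
  (26 − 22.4528)²/22.4528 = 0.5604
  (40 − 30.2516)²/30.2516 = 3.1414
  (25 − 34.7484)²/34.7484 = 2.7348
  (18 − 24.2013)²/24.2013 = 1.5890
  (34 − 27.7987)²/27.7987 = 1.3834
χ² = 0.6437 + 0.5604 + 3.1414 + 2.7348 + 1.5890 + 1.3834 = 10.053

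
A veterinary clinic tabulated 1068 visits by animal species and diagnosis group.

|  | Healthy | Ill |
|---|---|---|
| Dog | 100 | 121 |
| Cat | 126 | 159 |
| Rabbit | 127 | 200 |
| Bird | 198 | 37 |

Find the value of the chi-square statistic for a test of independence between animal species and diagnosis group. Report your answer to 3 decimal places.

Row totals: 221, 285, 327, 235. Column totals: 551, 517. Grand total N = 1068.
Expected counts (row total × column total / N):
  Dog, Healthy: 221×551/1068 = 114.0178
  Dog, Ill: 221×517/1068 = 106.9822
  Cat, Healthy: 285×551/1068 = 147.0365
  Cat, Ill: 285×517/1068 = 137.9635
  Rabbit, Healthy: 327×551/1068 = 168.7051
  Rabbit, Ill: 327×517/1068 = 158.2949
  Bird, Healthy: 235×551/1068 = 121.2406
  Bird, Ill: 235×517/1068 = 113.7594
Contributions (O − E)²/E:
  (100 − 114.0178)²/114.0178 = 1.7234
  (121 − 106.9822)²/106.9822 = 1.8367
  (126 − 147.0365)²/147.0365 = 3.0097
  (159 − 137.9635)²/137.9635 = 3.2076
  (127 − 168.7051)²/168.7051 = 10.3098
  (200 − 158.2949)²/158.2949 = 10.9878
  (198 − 121.2406)²/121.2406 = 48.5976
  (37 − 113.7594)²/113.7594 = 51.7936
χ² = 1.7234 + 1.8367 + 3.0097 + 3.2076 + 10.3098 + 10.9878 + 48.5976 + 51.7936 = 131.466

131.466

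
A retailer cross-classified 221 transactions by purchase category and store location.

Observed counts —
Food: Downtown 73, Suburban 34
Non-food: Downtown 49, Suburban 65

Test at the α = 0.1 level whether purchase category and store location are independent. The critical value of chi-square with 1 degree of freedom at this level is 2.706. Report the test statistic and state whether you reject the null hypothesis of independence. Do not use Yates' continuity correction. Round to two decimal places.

14.22; reject H₀

Row totals: 107, 114. Column totals: 122, 99. Grand total N = 221.
Expected counts (row total × column total / N):
  Food, Downtown: 107×122/221 = 59.068
  Food, Suburban: 107×99/221 = 47.932
  Non-food, Downtown: 114×122/221 = 62.932
  Non-food, Suburban: 114×99/221 = 51.068
Contributions (O − E)²/E:
  (73 − 59.068)²/59.068 = 3.2861
  (34 − 47.932)²/47.932 = 4.0495
  (49 − 62.932)²/62.932 = 3.0843
  (65 − 51.068)²/51.068 = 3.8008
χ² = 3.2861 + 4.0495 + 3.0843 + 3.8008 = 14.22
df = (2−1)(2−1) = 1. Since 14.22 > 2.706, reject the null hypothesis of independence at α = 0.1.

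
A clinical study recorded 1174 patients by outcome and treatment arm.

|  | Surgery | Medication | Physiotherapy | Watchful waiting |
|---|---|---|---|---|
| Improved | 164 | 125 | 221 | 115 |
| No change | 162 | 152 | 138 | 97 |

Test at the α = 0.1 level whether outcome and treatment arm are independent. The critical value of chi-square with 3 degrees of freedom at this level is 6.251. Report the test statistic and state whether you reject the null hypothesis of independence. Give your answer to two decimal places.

Row totals: 625, 549. Column totals: 326, 277, 359, 212. Grand total N = 1174.
Expected counts (row total × column total / N):
  Improved, Surgery: 625×326/1174 = 173.552
  Improved, Medication: 625×277/1174 = 147.466
  Improved, Physiotherapy: 625×359/1174 = 191.120
  Improved, Watchful waiting: 625×212/1174 = 112.862
  No change, Surgery: 549×326/1174 = 152.448
  No change, Medication: 549×277/1174 = 129.534
  No change, Physiotherapy: 549×359/1174 = 167.880
  No change, Watchful waiting: 549×212/1174 = 99.138
Contributions (O − E)²/E:
  (164 − 173.552)²/173.552 = 0.5257
  (125 − 147.466)²/147.466 = 3.4226
  (221 − 191.120)²/191.120 = 4.6715
  (115 − 112.862)²/112.862 = 0.0405
  (162 − 152.448)²/152.448 = 0.5985
  (152 − 129.534)²/129.534 = 3.8964
  (138 − 167.880)²/167.880 = 5.3182
  (97 − 99.138)²/99.138 = 0.0461
χ² = 0.5257 + 3.4226 + 4.6715 + 0.0405 + 0.5985 + 3.8964 + 5.3182 + 0.0461 = 18.52
df = (2−1)(4−1) = 3. Since 18.52 > 6.251, reject the null hypothesis of independence at α = 0.1.

18.52; reject H₀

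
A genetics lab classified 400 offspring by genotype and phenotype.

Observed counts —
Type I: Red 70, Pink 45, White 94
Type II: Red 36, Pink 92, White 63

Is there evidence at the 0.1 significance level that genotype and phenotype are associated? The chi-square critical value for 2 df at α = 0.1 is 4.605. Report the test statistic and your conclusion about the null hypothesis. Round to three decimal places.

Row totals: 209, 191. Column totals: 106, 137, 157. Grand total N = 400.
Expected counts (row total × column total / N):
  Type I, Red: 209×106/400 = 55.3850
  Type I, Pink: 209×137/400 = 71.5825
  Type I, White: 209×157/400 = 82.0325
  Type II, Red: 191×106/400 = 50.6150
  Type II, Pink: 191×137/400 = 65.4175
  Type II, White: 191×157/400 = 74.9675
Contributions (O − E)²/E:
  (70 − 55.3850)²/55.3850 = 3.8566
  (45 − 71.5825)²/71.5825 = 9.8715
  (94 − 82.0325)²/82.0325 = 1.7459
  (36 − 50.6150)²/50.6150 = 4.2201
  (92 − 65.4175)²/65.4175 = 10.8018
  (63 − 74.9675)²/74.9675 = 1.9104
χ² = 3.8566 + 9.8715 + 1.7459 + 4.2201 + 10.8018 + 1.9104 = 32.406
df = (2−1)(3−1) = 2. Since 32.406 > 4.605, reject the null hypothesis of independence at α = 0.1.

32.406; reject H₀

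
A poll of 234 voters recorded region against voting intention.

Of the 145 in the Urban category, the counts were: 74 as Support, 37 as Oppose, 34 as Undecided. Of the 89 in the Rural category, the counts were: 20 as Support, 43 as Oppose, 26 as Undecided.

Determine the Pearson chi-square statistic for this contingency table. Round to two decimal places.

Row totals: 145, 89. Column totals: 94, 80, 60. Grand total N = 234.
Expected counts (row total × column total / N):
  Urban, Support: 145×94/234 = 58.248
  Urban, Oppose: 145×80/234 = 49.573
  Urban, Undecided: 145×60/234 = 37.179
  Rural, Support: 89×94/234 = 35.752
  Rural, Oppose: 89×80/234 = 30.427
  Rural, Undecided: 89×60/234 = 22.821
Contributions (O − E)²/E:
  (74 − 58.248)²/58.248 = 4.2598
  (37 − 49.573)²/49.573 = 3.1888
  (34 − 37.179)²/37.179 = 0.2718
  (20 − 35.752)²/35.752 = 6.9402
  (43 − 30.427)²/30.427 = 5.1954
  (26 − 22.821)²/22.821 = 0.4428
χ² = 4.2598 + 3.1888 + 0.2718 + 6.9402 + 5.1954 + 0.4428 = 20.30

20.30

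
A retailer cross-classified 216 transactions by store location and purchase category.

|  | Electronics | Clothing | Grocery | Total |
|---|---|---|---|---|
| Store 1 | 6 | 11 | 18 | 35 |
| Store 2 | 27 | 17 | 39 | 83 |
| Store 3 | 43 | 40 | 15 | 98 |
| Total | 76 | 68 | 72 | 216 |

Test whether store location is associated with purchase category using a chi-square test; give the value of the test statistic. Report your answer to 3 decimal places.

29.046

Grand total N = 216.
Expected counts (row total × column total / N):
  Store 1, Electronics: 35×76/216 = 12.3148
  Store 1, Clothing: 35×68/216 = 11.0185
  Store 1, Grocery: 35×72/216 = 11.6667
  Store 2, Electronics: 83×76/216 = 29.2037
  Store 2, Clothing: 83×68/216 = 26.1296
  Store 2, Grocery: 83×72/216 = 27.6667
  Store 3, Electronics: 98×76/216 = 34.4815
  Store 3, Clothing: 98×68/216 = 30.8519
  Store 3, Grocery: 98×72/216 = 32.6667
Contributions (O − E)²/E:
  (6 − 12.3148)²/12.3148 = 3.2381
  (11 − 11.0185)²/11.0185 = 0.0000
  (18 − 11.6667)²/11.6667 = 3.4380
  (27 − 29.2037)²/29.2037 = 0.1663
  (17 − 26.1296)²/26.1296 = 3.1899
  (39 − 27.6667)²/27.6667 = 4.6425
  (43 − 34.4815)²/34.4815 = 2.1045
  (40 − 30.8519)²/30.8519 = 2.7126
  (15 − 32.6667)²/32.6667 = 9.5544
χ² = 3.2381 + 0.0000 + 3.4380 + 0.1663 + 3.1899 + 4.6425 + 2.1045 + 2.7126 + 9.5544 = 29.046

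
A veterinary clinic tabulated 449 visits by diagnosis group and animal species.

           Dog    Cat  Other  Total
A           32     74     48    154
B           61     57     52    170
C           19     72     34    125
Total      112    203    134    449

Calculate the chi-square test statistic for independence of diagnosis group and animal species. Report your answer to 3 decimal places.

Grand total N = 449.
Expected counts (row total × column total / N):
  A, Dog: 154×112/449 = 38.4143
  A, Cat: 154×203/449 = 69.6258
  A, Other: 154×134/449 = 45.9599
  B, Dog: 170×112/449 = 42.4053
  B, Cat: 170×203/449 = 76.8597
  B, Other: 170×134/449 = 50.7350
  C, Dog: 125×112/449 = 31.1804
  C, Cat: 125×203/449 = 56.5145
  C, Other: 125×134/449 = 37.3051
Contributions (O − E)²/E:
  (32 − 38.4143)²/38.4143 = 1.0710
  (74 − 69.6258)²/69.6258 = 0.2748
  (48 − 45.9599)²/45.9599 = 0.0906
  (61 − 42.4053)²/42.4053 = 8.1538
  (57 − 76.8597)²/76.8597 = 5.1315
  (52 − 50.7350)²/50.7350 = 0.0315
  (19 − 31.1804)²/31.1804 = 4.7582
  (72 − 56.5145)²/56.5145 = 4.2432
  (34 − 37.3051)²/37.3051 = 0.2928
χ² = 1.0710 + 0.2748 + 0.0906 + 8.1538 + 5.1315 + 0.0315 + 4.7582 + 4.2432 + 0.2928 = 24.047

24.047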